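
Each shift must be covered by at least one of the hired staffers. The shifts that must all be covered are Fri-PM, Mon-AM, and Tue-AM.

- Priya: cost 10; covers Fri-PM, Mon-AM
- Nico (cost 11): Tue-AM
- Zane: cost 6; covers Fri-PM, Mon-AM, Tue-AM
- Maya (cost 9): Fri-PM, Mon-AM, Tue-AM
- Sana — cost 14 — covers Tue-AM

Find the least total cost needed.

6

This is an integer covering problem.
Zane alone covers Fri-PM, Mon-AM, Tue-AM — every shift.
Total cost: 6.
No cover costs less than 6.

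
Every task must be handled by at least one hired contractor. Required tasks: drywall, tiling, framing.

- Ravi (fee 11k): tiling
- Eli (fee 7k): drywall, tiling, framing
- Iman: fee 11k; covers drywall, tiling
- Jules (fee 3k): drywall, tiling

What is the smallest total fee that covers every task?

Eli alone covers drywall, tiling, framing — every task.
Total fee: 7.

7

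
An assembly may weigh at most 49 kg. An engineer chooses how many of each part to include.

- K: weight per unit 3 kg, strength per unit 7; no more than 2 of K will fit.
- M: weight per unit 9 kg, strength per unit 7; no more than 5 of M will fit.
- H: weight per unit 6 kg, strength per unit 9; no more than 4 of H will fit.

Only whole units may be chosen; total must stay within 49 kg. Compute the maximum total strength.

1×K, 2×M, and 4×H: weight 45 ≤ 49, strength 1·7 + 2·7 + 4·9 = 57.
2×K, 2×M, and 4×H: weight 48 ≤ 49, strength 2·7 + 2·7 + 4·9 = 64.
Best is 64.

64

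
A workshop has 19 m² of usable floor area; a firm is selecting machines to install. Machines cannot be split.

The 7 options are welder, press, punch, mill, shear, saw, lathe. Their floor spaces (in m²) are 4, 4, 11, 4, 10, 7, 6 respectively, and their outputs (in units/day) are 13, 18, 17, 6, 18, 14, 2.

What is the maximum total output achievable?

51

This is a 0-1 knapsack instance.
Take welder, press, mill, and saw: floor space 4 + 4 + 4 + 7 = 19 ≤ 19, output 13 + 18 + 6 + 14 = 51.
No other feasible combination does better.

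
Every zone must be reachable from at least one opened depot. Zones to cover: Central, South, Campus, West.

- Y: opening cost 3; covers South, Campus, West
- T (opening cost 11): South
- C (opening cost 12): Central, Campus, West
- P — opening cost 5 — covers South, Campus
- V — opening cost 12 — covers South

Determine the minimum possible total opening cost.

15

Choose Y and C: together they cover Central, South, Campus, West — every zone.
Total opening cost: 3 + 12 = 15.
No cover costs less than 15.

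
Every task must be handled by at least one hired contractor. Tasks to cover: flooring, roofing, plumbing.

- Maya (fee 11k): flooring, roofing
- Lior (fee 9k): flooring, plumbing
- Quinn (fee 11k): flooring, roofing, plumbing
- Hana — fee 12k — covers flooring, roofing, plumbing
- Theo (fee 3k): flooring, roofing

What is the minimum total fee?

11

The greedy cost-per-new-task heuristic would pick Theo and Lior for 12, but a cheaper cover exists.
Quinn alone covers flooring, roofing, plumbing — every task.
Total fee: 11.
No cover costs less than 11.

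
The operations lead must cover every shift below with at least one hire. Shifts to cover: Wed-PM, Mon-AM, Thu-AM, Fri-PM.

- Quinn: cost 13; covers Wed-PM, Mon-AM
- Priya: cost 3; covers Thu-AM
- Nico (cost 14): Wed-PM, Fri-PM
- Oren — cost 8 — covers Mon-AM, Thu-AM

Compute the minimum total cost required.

22

The greedy cost-per-new-shift heuristic would pick Priya, Quinn, and Nico for 30, but a cheaper cover exists.
Choose Nico and Oren: together they cover Wed-PM, Mon-AM, Thu-AM, Fri-PM — every shift.
Total cost: 14 + 8 = 22.
No cover costs less than 22.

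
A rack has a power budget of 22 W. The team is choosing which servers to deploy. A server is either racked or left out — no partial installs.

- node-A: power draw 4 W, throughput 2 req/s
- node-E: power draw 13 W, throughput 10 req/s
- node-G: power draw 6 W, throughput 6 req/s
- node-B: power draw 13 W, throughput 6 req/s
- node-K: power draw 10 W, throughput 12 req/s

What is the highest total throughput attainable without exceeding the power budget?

20

Treat it as a binary knapsack problem.
Allowing fractional choices, the relaxed optimum would be about 22.6, but servers are indivisible.
node-A + node-G + node-K: power draw 4 + 6 + 10 = 20 ≤ 22, throughput 2 + 6 + 12 = 20.
node-G + node-K: power draw 6 + 10 = 16 ≤ 22, throughput 6 + 12 = 18.
Best is node-A, node-G, and node-K with total throughput 20.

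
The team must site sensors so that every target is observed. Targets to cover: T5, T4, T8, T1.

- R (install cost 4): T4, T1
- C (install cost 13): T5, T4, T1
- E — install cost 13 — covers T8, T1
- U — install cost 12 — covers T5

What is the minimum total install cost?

26

The greedy cost-per-new-target heuristic would pick R, U, and E for 29, but a cheaper cover exists.
Choose C and E: together they cover T5, T4, T8, T1 — every target.
Total install cost: 13 + 13 = 26.
No cover costs less than 26.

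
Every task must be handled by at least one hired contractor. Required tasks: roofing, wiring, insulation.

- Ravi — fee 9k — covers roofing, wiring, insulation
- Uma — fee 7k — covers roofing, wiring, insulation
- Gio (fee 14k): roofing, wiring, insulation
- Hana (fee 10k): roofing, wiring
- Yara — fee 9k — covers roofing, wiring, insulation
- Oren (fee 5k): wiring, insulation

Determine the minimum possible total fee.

7

Uma alone covers roofing, wiring, insulation — every task.
Total fee: 7.
No cover costs less than 7.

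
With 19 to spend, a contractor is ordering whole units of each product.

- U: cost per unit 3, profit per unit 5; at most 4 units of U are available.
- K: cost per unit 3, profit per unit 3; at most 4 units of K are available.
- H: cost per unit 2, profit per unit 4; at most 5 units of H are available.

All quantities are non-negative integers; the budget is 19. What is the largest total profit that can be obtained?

2×U, 1×K, and 5×H: cost 19 ≤ 19, profit 2·5 + 1·3 + 5·4 = 33.
3×U and 5×H: cost 19 ≤ 19, profit 3·5 + 5·4 = 35.
Best is 35.

35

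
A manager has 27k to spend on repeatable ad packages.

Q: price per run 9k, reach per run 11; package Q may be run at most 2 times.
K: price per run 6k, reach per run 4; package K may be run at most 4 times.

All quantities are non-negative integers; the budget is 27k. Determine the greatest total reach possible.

26

This is a bounded integer knapsack.
Take 2×Q and 1×K: price 24 ≤ 27, reach 2·11 + 1·4 = 26.
Q has the best ratio (11/9) and is taken to its limit of 2; remaining capacity is filled optimally with the others.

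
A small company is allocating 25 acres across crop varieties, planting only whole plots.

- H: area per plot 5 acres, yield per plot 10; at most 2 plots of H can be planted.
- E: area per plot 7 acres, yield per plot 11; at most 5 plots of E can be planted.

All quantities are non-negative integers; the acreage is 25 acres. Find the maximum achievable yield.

This is a bounded integer knapsack.
Take 2×H and 2×E: area 24 ≤ 25, yield 2·10 + 2·11 = 42.
H has the best ratio (10/5) and is taken to its limit of 2; remaining capacity is filled optimally with the others.

42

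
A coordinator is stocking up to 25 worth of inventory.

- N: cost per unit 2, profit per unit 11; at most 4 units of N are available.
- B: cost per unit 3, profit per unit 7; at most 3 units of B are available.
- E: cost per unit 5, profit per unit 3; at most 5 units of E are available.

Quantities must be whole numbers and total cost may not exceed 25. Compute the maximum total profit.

This is a bounded integer knapsack.
N has the best ratio (11/2); taking only N gives at most 4×11 = 44 (stopped by the supply cap of 4).
Mixing does better — 4×N, 3×B, and 1×E: cost 22 ≤ 25, profit 4·11 + 3·7 + 1·3 = 68.

68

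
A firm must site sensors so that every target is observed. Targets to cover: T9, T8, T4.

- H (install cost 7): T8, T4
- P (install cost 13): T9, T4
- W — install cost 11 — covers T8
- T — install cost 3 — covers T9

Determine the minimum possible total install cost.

10

Choose H and T: together they cover T9, T8, T4 — every target.
Total install cost: 7 + 3 = 10.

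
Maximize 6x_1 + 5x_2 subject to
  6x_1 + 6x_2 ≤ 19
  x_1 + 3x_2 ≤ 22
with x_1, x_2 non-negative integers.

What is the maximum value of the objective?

18

The continuous relaxation peaks at (3.17, 0) with value 19.00; rounding to a feasible lattice point costs some objective.
(x_1,x_2)=(3,0): 6·3+6·0=18≤19, 1·3+3·0=3≤22, objective 18.
(x_1,x_2)=(2,1): 6·2+6·1=18≤19, 1·2+3·1=5≤22, objective 17.
No feasible integer point exceeds 18.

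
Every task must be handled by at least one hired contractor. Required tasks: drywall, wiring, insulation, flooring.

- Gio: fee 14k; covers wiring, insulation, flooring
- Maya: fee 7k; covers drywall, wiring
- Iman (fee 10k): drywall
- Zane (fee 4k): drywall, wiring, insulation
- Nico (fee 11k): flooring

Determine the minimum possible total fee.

Choose Zane and Nico: together they cover drywall, wiring, insulation, flooring — every task.
Total fee: 4 + 11 = 15.
No cover costs less than 15.

15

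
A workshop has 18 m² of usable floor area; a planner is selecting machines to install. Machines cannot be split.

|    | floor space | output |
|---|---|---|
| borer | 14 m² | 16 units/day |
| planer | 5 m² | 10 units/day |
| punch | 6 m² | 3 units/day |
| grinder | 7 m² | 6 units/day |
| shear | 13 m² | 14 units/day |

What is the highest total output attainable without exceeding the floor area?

24

Allowing fractional choices, the relaxed optimum would be about 24.9, but machines are indivisible.
planer + shear: floor space 5 + 13 = 18 ≤ 18, output 10 + 14 = 24.
planer + punch + grinder: floor space 5 + 6 + 7 = 18 ≤ 18, output 10 + 3 + 6 = 19.
Best is planer and shear with total output 24.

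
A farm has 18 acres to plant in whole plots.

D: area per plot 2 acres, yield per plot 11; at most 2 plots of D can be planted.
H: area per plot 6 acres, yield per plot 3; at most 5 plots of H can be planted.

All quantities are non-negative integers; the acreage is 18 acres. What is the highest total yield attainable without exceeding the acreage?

28

This is a bounded integer knapsack.
Take 2×D and 2×H: area 16 ≤ 18, yield 2·11 + 2·3 = 28.
D has the best ratio (11/2) and is taken to its limit of 2; remaining capacity is filled optimally with the others.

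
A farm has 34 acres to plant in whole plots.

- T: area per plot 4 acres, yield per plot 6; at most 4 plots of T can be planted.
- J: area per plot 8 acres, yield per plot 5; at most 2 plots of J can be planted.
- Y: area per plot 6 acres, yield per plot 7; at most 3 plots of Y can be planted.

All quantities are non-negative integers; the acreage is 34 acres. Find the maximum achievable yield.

45

4×T and 3×Y: area 34 ≤ 34, yield 4·6 + 3·7 = 45.
3×T and 3×Y: area 30 ≤ 34, yield 3·6 + 3·7 = 39.
Best is 45.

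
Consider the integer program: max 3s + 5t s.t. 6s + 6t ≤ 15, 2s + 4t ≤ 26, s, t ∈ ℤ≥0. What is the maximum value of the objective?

Relaxing integrality, the LP optimum is 12.50 at (s,t) = (0, 2.5), which is not an integer point.
(s,t)=(0,2) is feasible, giving 10.
(s,t)=(1,1) is feasible, giving 8.
(s,t)=(0,1) is feasible, giving 5.
The best lattice point is (0,2), giving 10.

10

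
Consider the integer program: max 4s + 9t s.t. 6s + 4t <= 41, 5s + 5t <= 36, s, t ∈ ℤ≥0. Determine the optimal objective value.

The continuous relaxation peaks at (0, 7.2) with value 64.80; rounding to a feasible lattice point costs some objective.
(s,t)=(0,7): 6·0+4·7=28≤41, 5·0+5·7=35≤36, objective 63.
(s,t)=(1,6): 6·1+4·6=30≤41, 5·1+5·6=35≤36, objective 58.
(s,t)=(0,6): 6·0+4·6=24≤41, 5·0+5·6=30≤36, objective 54.
No feasible integer point exceeds 63.

63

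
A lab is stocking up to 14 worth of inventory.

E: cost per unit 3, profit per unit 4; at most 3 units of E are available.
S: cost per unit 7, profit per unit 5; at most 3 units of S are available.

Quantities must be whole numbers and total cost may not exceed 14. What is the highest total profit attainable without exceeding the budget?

13

3×E: cost 9 ≤ 14, profit 3·4 = 12.
2×E and 1×S: cost 13 ≤ 14, profit 2·4 + 1·5 = 13.
Best is 13.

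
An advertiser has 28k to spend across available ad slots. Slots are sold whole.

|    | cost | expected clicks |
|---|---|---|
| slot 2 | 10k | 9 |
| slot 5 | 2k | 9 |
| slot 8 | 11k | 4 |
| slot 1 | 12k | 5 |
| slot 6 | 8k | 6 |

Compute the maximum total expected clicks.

Allowing fractional choices, the relaxed optimum would be about 27.3, but ad slots are indivisible.
slot 2 + slot 5 + slot 1: cost 10 + 2 + 12 = 24 ≤ 28, expected clicks 9 + 9 + 5 = 23.
slot 2 + slot 5 + slot 6: cost 10 + 2 + 8 = 20 ≤ 28, expected clicks 9 + 9 + 6 = 24.
Best is slot 2, slot 5, and slot 6 with total expected clicks 24.

24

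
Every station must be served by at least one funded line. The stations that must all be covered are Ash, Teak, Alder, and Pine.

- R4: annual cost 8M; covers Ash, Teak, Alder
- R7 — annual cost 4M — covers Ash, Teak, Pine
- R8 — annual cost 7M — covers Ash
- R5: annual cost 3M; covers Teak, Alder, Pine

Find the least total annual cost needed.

7

Choose R7 and R5: together they cover Ash, Teak, Alder, Pine — every station.
Total annual cost: 4 + 3 = 7.
No cover costs less than 7.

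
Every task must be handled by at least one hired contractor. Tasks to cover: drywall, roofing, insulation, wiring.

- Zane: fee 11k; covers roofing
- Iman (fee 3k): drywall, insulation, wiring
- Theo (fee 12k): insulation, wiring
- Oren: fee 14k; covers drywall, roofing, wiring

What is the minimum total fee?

14

Choose Zane and Iman: together they cover drywall, roofing, insulation, wiring — every task.
Total fee: 11 + 3 = 14.
No cover costs less than 14.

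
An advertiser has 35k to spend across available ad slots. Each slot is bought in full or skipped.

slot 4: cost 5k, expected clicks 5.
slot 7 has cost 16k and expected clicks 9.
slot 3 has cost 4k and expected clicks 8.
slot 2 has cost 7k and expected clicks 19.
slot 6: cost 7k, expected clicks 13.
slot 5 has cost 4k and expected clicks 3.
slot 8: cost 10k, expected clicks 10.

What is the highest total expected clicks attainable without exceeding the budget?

slot 3 + slot 2 + slot 6 + slot 5 + slot 8: cost 4 + 7 + 7 + 4 + 10 = 32 ≤ 35, expected clicks 8 + 19 + 13 + 3 + 10 = 53.
slot 4 + slot 3 + slot 2 + slot 6 + slot 8: cost 5 + 4 + 7 + 7 + 10 = 33 ≤ 35, expected clicks 5 + 8 + 19 + 13 + 10 = 55.
Best is slot 4, slot 3, slot 2, slot 6, and slot 8 with total expected clicks 55.

55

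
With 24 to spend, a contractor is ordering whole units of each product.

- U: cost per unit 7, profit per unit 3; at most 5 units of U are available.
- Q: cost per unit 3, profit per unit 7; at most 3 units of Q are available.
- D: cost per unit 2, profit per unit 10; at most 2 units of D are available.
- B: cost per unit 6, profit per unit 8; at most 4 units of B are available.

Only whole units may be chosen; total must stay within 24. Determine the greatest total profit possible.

50

Take 2×Q, 2×D, and 2×B: cost 22 ≤ 24, profit 2·7 + 2·10 + 2·8 = 50.
D has the best ratio (10/2) and is taken to its limit of 2; remaining capacity is filled optimally with the others.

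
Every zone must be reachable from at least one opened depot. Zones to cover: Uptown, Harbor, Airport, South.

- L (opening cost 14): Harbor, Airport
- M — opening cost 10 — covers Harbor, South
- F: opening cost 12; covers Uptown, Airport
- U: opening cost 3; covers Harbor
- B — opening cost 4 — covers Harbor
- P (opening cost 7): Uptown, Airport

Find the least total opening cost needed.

The greedy cost-per-new-zone heuristic would pick U, P, and M for 20, but a cheaper cover exists.
Choose M and P: together they cover Uptown, Harbor, Airport, South — every zone.
Total opening cost: 10 + 7 = 17.
No cover costs less than 17.

17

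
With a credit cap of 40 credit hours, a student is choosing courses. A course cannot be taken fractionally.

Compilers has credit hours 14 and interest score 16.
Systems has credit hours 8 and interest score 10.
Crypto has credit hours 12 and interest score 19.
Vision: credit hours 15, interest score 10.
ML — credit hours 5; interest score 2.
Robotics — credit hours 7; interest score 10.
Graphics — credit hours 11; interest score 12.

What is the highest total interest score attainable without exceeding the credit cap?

Systems + Crypto + Robotics + Graphics: credit hours 8 + 12 + 7 + 11 = 38 ≤ 40, interest score 10 + 19 + 10 + 12 = 51.
Compilers + Systems + Robotics + Graphics: credit hours 14 + 8 + 7 + 11 = 40 ≤ 40, interest score 16 + 10 + 10 + 12 = 48.
Best is Systems, Crypto, Robotics, and Graphics with total interest score 51.

51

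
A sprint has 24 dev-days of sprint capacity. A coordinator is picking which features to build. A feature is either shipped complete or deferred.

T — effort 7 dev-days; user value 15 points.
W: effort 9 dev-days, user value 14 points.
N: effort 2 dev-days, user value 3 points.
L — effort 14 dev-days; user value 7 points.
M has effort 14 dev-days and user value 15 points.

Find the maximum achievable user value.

Allowing fractional choices, the relaxed optimum would be about 38.4, but features are indivisible.
T + M: effort 7 + 14 = 21 ≤ 24, user value 15 + 15 = 30.
T + N + M: effort 7 + 2 + 14 = 23 ≤ 24, user value 15 + 3 + 15 = 33.
T + W + N: effort 7 + 9 + 2 = 18 ≤ 24, user value 15 + 14 + 3 = 32.
Best is T, N, and M with total user value 33.

33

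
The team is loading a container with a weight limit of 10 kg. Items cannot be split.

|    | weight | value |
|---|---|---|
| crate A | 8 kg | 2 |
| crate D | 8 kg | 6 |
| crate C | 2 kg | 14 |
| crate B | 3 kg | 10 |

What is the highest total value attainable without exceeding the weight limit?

Allowing fractional choices, the relaxed optimum would be about 27.8, but items are indivisible.
crate A + crate C: weight 8 + 2 = 10 ≤ 10, value 2 + 14 = 16.
crate D + crate C: weight 8 + 2 = 10 ≤ 10, value 6 + 14 = 20.
crate C + crate B: weight 2 + 3 = 5 ≤ 10, value 14 + 10 = 24.
Best is crate C and crate B with total value 24.

24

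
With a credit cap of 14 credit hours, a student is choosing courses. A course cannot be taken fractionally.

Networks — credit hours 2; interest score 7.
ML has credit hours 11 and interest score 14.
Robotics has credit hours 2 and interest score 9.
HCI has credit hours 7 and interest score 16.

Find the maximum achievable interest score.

Robotics + HCI: credit hours 2 + 7 = 9 ≤ 14, interest score 9 + 16 = 25.
Networks + Robotics + HCI: credit hours 2 + 2 + 7 = 11 ≤ 14, interest score 7 + 9 + 16 = 32.
Networks + HCI: credit hours 2 + 7 = 9 ≤ 14, interest score 7 + 16 = 23.
Best is Networks, Robotics, and HCI with total interest score 32.

32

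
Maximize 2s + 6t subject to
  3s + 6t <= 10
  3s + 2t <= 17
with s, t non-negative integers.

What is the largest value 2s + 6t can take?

8

The continuous relaxation peaks at (0, 1.67) with value 10.00; rounding to a feasible lattice point costs some objective.
(s,t)=(1,1): 3·1+6·1=9≤10, 3·1+2·1=5≤17, objective 8.
(s,t)=(0,1): 3·0+6·1=6≤10, 3·0+2·1=2≤17, objective 6.
(s,t)=(2,0): 3·2+6·0=6≤10, 3·2+2·0=6≤17, objective 4.
(s,t)=(1,0): 3·1+6·0=3≤10, 3·1+2·0=3≤17, objective 2.
Maximum is 8 at (s,t)=(1,1).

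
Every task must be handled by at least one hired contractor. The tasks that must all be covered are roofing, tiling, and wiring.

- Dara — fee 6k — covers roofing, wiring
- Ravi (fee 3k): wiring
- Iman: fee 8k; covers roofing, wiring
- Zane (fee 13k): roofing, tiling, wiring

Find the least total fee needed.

Zane alone covers roofing, tiling, wiring — every task.
Total fee: 13.

13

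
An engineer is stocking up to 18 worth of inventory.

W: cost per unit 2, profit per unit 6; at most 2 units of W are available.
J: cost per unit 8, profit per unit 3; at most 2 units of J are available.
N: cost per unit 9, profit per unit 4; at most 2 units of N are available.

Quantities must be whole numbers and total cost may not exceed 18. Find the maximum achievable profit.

2×W and 1×N: cost 13 ≤ 18, profit 2·6 + 1·4 = 16.
2×W and 1×J: cost 12 ≤ 18, profit 2·6 + 1·3 = 15.
Best is 16.

16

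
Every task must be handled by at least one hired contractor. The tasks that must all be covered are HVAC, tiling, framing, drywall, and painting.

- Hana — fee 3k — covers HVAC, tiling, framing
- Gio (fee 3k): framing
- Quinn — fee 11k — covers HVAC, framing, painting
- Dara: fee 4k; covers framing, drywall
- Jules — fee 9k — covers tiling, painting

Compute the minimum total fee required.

This is an integer covering problem.
Choose Hana, Dara, and Jules: together they cover HVAC, tiling, framing, drywall, painting — every task.
Total fee: 3 + 4 + 9 = 16.
No cover costs less than 16.

16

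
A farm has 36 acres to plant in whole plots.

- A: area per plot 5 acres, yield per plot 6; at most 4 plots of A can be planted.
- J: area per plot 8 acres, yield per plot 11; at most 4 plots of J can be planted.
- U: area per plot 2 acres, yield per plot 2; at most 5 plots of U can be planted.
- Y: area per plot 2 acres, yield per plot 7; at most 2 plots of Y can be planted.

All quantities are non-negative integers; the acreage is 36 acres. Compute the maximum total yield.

Y has the best ratio (7/2); taking only Y gives at most 2×7 = 14 (stopped by the supply cap of 2).
Mixing does better — 4×J and 2×Y: area 36 ≤ 36, yield 4·11 + 2·7 = 58.

58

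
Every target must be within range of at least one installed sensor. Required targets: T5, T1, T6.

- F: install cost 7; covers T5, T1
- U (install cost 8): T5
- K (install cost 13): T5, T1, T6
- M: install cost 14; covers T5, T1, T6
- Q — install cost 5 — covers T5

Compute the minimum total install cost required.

13

The greedy cost-per-new-target heuristic would pick F and K for 20, but a cheaper cover exists.
K alone covers T5, T1, T6 — every target.
Total install cost: 13.
No cover costs less than 13.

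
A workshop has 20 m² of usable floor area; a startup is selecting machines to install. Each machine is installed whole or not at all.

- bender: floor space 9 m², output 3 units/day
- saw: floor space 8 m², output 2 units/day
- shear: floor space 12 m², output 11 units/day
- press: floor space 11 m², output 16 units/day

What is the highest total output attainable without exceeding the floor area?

Allowing fractional choices, the relaxed optimum would be about 24.2, but machines are indivisible.
bender + press: floor space 9 + 11 = 20 ≤ 20, output 3 + 16 = 19.
saw + press: floor space 8 + 11 = 19 ≤ 20, output 2 + 16 = 18.
Best is bender and press with total output 19.

19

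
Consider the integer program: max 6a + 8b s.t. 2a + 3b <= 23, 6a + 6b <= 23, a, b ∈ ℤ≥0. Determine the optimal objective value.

24

Relaxing integrality, the LP optimum is 30.67 at (a,b) = (0, 3.83), which is not an integer point.
(a,b)=(0,3): 2·0+3·3=9≤23, 6·0+6·3=18≤23, objective 24.
(a,b)=(1,2): 2·1+3·2=8≤23, 6·1+6·2=18≤23, objective 22.
(a,b)=(0,2): 2·0+3·2=6≤23, 6·0+6·2=12≤23, objective 16.
Maximum is 24 at (a,b)=(0,3).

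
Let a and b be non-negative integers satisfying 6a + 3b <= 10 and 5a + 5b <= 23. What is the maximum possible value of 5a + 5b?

(a,b)=(0,3) is feasible, giving 15.
(a,b)=(0,2) is feasible, giving 10.
The best lattice point is (0,3), giving 15.

15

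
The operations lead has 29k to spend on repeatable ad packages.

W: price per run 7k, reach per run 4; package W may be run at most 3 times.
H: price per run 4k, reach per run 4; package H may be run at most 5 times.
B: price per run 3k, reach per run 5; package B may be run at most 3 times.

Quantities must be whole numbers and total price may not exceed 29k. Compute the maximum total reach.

Take 5×H and 3×B: price 29 ≤ 29, reach 5·4 + 3·5 = 35.
B has the best ratio (5/3) and is taken to its limit of 3; remaining capacity is filled optimally with the others.

35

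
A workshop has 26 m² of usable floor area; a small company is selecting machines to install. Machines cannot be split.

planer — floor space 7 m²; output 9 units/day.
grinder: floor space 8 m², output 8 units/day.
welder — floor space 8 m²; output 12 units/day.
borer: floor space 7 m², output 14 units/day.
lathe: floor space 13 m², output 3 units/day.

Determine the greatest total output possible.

35

Take planer, welder, and borer: floor space 7 + 8 + 7 = 22 ≤ 26, output 9 + 12 + 14 = 35.
No other feasible combination does better.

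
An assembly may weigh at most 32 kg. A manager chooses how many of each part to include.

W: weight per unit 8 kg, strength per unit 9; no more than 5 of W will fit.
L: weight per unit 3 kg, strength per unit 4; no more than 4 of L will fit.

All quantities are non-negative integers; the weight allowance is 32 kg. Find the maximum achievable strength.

36

This is a bounded integer knapsack.
L has the best ratio (4/3); taking only L gives at most 4×4 = 16 (stopped by the supply cap of 4).
Mixing does better — 4×W: weight 32 ≤ 32, strength 4·9 = 36.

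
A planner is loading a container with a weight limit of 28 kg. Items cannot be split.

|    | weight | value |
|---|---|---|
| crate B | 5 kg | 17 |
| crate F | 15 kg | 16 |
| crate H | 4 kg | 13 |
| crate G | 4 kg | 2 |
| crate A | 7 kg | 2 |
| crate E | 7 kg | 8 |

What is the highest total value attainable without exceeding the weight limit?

48

This is an integer program with binary decision variables.
Take crate B, crate F, crate H, and crate G: weight 5 + 15 + 4 + 4 = 28 ≤ 28, value 17 + 16 + 13 + 2 = 48.
No other feasible combination does better.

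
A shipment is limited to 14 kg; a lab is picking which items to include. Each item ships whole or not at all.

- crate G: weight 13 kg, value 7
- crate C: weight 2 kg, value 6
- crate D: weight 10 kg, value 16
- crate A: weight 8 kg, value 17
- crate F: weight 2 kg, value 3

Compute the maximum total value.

26

This is a 0-1 knapsack instance.
Take crate C, crate A, and crate F: weight 2 + 8 + 2 = 12 ≤ 14, value 6 + 17 + 3 = 26.
No other feasible combination does better.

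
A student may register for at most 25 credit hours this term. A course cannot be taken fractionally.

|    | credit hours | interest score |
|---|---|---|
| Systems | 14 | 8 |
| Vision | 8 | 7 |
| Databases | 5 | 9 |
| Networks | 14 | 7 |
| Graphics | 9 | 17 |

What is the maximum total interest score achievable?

Take Vision, Databases, and Graphics: credit hours 8 + 5 + 9 = 22 ≤ 25, interest score 7 + 9 + 17 = 33.
No other feasible combination does better.

33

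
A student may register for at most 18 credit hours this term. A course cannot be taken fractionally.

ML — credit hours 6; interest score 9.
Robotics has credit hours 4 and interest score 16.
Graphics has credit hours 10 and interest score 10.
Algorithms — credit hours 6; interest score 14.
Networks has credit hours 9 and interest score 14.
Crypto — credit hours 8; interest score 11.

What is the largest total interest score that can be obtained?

Robotics + Algorithms + Crypto: credit hours 4 + 6 + 8 = 18 ≤ 18, interest score 16 + 14 + 11 = 41.
ML + Robotics + Algorithms: credit hours 6 + 4 + 6 = 16 ≤ 18, interest score 9 + 16 + 14 = 39.
Best is Robotics, Algorithms, and Crypto with total interest score 41.

41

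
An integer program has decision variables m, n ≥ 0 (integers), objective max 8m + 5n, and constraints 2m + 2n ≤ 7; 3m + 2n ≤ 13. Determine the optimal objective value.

Relaxing integrality, the LP optimum is 28.00 at (m,n) = (3.5, 0), which is not an integer point.
(m,n)=(3,0): 2·3+2·0=6≤7, 3·3+2·0=9≤13, objective 24.
(m,n)=(2,1): 2·2+2·1=6≤7, 3·2+2·1=8≤13, objective 21.
(m,n)=(2,0): 2·2+2·0=4≤7, 3·2+2·0=6≤13, objective 16.
No feasible integer point exceeds 24.

24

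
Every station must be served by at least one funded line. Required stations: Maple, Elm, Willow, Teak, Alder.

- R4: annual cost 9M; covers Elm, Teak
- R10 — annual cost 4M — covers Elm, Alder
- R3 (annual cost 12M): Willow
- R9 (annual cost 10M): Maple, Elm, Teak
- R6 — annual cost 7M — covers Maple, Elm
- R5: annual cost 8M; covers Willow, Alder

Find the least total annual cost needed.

The greedy cost-per-new-station heuristic would pick R10, R9, and R5 for 22, but a cheaper cover exists.
Choose R9 and R5: together they cover Maple, Elm, Willow, Teak, Alder — every station.
Total annual cost: 10 + 8 = 18.
No cover costs less than 18.

18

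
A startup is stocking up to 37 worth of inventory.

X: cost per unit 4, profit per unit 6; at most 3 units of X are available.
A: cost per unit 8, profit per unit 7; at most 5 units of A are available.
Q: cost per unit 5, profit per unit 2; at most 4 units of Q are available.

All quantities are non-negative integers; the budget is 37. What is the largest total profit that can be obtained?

This is a bounded integer knapsack.
X has the best ratio (6/4); taking only X gives at most 3×6 = 18 (stopped by the supply cap of 3).
Mixing does better — 3×X and 3×A: cost 36 ≤ 37, profit 3·6 + 3·7 = 39.

39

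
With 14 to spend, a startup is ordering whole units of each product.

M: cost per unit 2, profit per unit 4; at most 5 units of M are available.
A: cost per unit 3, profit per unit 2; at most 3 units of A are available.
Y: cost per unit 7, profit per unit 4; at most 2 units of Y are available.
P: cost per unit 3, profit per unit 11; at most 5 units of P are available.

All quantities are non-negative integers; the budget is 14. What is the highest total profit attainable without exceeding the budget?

P has the best ratio (11/3); taking only P gives at most 4×11 = 44 (stopped by the cost limit).
Mixing does better — 1×M and 4×P: cost 14 ≤ 14, profit 1·4 + 4·11 = 48.

48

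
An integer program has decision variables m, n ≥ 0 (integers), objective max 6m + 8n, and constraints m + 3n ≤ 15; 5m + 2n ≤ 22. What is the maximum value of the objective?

44

The continuous relaxation peaks at (2.77, 4.08) with value 49.23; rounding to a feasible lattice point costs some objective.
(m,n)=(2,4): 1·2+3·4=14≤15, 5·2+2·4=18≤22, objective 44.
(m,n)=(3,3): 1·3+3·3=12≤15, 5·3+2·3=21≤22, objective 42.
(m,n)=(1,4): 1·1+3·4=13≤15, 5·1+2·4=13≤22, objective 38.
(m,n)=(2,3): 1·2+3·3=11≤15, 5·2+2·3=16≤22, objective 36.
The best lattice point is (2,4), giving 44.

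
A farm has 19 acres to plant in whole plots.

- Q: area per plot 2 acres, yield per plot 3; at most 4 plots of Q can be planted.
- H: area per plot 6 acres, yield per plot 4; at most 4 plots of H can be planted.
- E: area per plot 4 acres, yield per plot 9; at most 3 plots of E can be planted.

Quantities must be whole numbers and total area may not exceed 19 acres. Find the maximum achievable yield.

3×Q and 3×E: area 18 ≤ 19, yield 3·3 + 3·9 = 36.
2×Q and 3×E: area 16 ≤ 19, yield 2·3 + 3·9 = 33.
Best is 36.

36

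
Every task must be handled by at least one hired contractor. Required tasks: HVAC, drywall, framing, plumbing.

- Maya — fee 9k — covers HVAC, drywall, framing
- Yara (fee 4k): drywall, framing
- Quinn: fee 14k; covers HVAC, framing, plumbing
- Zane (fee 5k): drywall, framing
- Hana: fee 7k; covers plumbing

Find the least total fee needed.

Choose Maya and Hana: together they cover HVAC, drywall, framing, plumbing — every task.
Total fee: 9 + 7 = 16.

16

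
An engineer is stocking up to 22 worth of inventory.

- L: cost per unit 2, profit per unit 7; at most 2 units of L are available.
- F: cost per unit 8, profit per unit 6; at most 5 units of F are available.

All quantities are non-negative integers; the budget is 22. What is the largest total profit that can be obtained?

L has the best ratio (7/2); taking only L gives at most 2×7 = 14 (stopped by the supply cap of 2).
Mixing does better — 2×L and 2×F: cost 20 ≤ 22, profit 2·7 + 2·6 = 26.

26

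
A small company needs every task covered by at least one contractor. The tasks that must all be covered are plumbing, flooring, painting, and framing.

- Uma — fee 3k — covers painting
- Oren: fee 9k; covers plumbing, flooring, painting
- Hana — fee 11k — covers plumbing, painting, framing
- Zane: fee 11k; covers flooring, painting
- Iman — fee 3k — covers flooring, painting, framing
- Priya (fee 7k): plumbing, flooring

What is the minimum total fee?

Choose Iman and Priya: together they cover plumbing, flooring, painting, framing — every task.
Total fee: 3 + 7 = 10.
No cover costs less than 10.

10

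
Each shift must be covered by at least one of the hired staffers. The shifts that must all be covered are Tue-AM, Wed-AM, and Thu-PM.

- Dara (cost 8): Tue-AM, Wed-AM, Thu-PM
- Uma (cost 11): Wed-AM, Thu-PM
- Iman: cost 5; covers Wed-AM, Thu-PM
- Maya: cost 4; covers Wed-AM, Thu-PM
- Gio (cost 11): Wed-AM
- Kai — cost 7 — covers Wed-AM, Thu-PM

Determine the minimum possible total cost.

8

The greedy cost-per-new-shift heuristic would pick Maya and Dara for 12, but a cheaper cover exists.
Dara alone covers Tue-AM, Wed-AM, Thu-PM — every shift.
Total cost: 8.
No cover costs less than 8.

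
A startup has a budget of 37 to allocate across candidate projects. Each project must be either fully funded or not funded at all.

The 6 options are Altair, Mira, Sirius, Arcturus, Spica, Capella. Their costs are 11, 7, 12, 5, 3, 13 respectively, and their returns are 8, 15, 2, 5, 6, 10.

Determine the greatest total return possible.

Altair + Mira + Spica + Capella: cost 11 + 7 + 3 + 13 = 34 ≤ 37, return 8 + 15 + 6 + 10 = 39.
Altair + Mira + Arcturus + Capella: cost 11 + 7 + 5 + 13 = 36 ≤ 37, return 8 + 15 + 5 + 10 = 38.
Best is Altair, Mira, Spica, and Capella with total return 39.

39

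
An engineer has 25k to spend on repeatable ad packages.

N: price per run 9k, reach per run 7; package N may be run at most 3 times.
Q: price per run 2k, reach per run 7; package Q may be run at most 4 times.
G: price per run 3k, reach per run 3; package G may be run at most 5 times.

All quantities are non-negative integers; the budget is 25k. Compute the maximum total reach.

43

This is a bounded integer knapsack.
4×Q and 5×G: price 23 ≤ 25, reach 4·7 + 5·3 = 43.
1×N, 4×Q, and 2×G: price 23 ≤ 25, reach 1·7 + 4·7 + 2·3 = 41.
Best is 43.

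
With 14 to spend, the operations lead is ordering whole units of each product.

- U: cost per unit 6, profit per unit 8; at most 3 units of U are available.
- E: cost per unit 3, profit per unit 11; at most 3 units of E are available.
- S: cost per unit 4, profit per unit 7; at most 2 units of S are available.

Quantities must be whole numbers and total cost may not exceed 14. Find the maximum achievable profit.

40

This is a bounded integer knapsack.
3×E and 1×S: cost 13 ≤ 14, profit 3·11 + 1·7 = 40.
2×E and 2×S: cost 14 ≤ 14, profit 2·11 + 2·7 = 36.
Best is 40.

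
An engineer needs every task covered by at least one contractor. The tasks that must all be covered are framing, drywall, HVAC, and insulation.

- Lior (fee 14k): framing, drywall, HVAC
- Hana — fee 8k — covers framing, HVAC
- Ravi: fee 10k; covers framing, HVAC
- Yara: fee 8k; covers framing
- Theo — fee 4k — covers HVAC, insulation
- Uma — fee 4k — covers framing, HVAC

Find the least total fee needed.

18

The greedy cost-per-new-task heuristic would pick Theo, Uma, and Lior for 22, but a cheaper cover exists.
Choose Lior and Theo: together they cover framing, drywall, HVAC, insulation — every task.
Total fee: 14 + 4 = 18.
No cover costs less than 18.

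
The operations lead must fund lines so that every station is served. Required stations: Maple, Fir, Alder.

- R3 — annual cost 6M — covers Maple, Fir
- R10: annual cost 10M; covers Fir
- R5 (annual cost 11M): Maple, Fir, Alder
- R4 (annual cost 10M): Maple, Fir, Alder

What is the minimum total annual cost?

10

The greedy cost-per-new-station heuristic would pick R3 and R4 for 16, but a cheaper cover exists.
R4 alone covers Maple, Fir, Alder — every station.
Total annual cost: 10.
No cover costs less than 10.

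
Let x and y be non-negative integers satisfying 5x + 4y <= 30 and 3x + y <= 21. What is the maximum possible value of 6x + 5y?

37

(x,y)=(2,5) is feasible, giving 37.
(x,y)=(1,6) is feasible, giving 36.
The best lattice point is (2,5), giving 37.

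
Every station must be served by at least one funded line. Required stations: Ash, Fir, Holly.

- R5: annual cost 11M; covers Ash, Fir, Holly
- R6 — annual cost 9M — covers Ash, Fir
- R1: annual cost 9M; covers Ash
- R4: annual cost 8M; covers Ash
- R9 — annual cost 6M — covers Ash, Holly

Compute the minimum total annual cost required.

The greedy cost-per-new-station heuristic would pick R9 and R6 for 15, but a cheaper cover exists.
R5 alone covers Ash, Fir, Holly — every station.
Total annual cost: 11.
No cover costs less than 11.

11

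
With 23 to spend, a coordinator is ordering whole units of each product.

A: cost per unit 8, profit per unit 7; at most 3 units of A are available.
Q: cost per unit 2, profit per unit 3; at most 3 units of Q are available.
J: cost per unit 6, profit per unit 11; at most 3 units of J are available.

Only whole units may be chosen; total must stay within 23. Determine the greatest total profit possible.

2×Q and 3×J: cost 22 ≤ 23, profit 2·3 + 3·11 = 39.
1×Q and 3×J: cost 20 ≤ 23, profit 1·3 + 3·11 = 36.
Best is 39.

39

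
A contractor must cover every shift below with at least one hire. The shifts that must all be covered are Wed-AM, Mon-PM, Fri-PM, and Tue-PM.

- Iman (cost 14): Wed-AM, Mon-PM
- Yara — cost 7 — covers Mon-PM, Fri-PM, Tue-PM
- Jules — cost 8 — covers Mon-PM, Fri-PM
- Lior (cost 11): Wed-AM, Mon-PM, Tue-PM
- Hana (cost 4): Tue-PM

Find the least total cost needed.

18

Choose Yara and Lior: together they cover Wed-AM, Mon-PM, Fri-PM, Tue-PM — every shift.
Total cost: 7 + 11 = 18.
No cover costs less than 18.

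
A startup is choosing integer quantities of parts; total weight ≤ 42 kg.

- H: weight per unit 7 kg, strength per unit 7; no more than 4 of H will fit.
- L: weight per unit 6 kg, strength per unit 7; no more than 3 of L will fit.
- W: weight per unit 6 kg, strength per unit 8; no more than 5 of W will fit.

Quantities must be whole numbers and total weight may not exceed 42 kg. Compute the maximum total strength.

This is a bounded integer knapsack.
3×L and 4×W: weight 42 ≤ 42, strength 3·7 + 4·8 = 53.
2×L and 5×W: weight 42 ≤ 42, strength 2·7 + 5·8 = 54.
Best is 54.

54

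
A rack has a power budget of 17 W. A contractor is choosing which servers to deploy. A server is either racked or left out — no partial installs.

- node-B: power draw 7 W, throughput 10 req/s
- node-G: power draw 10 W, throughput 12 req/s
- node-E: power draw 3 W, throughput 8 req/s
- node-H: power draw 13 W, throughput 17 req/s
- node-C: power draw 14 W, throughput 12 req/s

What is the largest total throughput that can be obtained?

Allowing fractional choices, the relaxed optimum would be about 27.2, but servers are indivisible.
node-B + node-G: power draw 7 + 10 = 17 ≤ 17, throughput 10 + 12 = 22.
node-E + node-H: power draw 3 + 13 = 16 ≤ 17, throughput 8 + 17 = 25.
Best is node-E and node-H with total throughput 25.

25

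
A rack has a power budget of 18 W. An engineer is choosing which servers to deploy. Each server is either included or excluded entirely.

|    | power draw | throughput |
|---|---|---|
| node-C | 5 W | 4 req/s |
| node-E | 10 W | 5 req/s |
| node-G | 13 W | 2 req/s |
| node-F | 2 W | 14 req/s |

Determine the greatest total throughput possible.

23

This is a 0-1 knapsack instance.
node-E + node-F: power draw 10 + 2 = 12 ≤ 18, throughput 5 + 14 = 19.
node-C + node-E + node-F: power draw 5 + 10 + 2 = 17 ≤ 18, throughput 4 + 5 + 14 = 23.
node-C + node-F: power draw 5 + 2 = 7 ≤ 18, throughput 4 + 14 = 18.
Best is node-C, node-E, and node-F with total throughput 23.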